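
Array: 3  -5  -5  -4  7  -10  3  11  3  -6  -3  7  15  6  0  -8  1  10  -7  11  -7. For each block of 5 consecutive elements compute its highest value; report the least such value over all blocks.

(3, -5, -5, -4, 7) → max 7
(-5, -5, -4, 7, -10) → max 7
(-5, -4, 7, -10, 3) → max 7
(-4, 7, -10, 3, 11) → max 11
(7, -10, 3, 11, 3) → max 11
(-10, 3, 11, 3, -6) → max 11
(3, 11, 3, -6, -3) → max 11
(11, 3, -6, -3, 7) → max 11
(3, -6, -3, 7, 15) → max 15
(-6, -3, 7, 15, 6) → max 15
(-3, 7, 15, 6, 0) → max 15
(7, 15, 6, 0, -8) → max 15
(15, 6, 0, -8, 1) → max 15
(6, 0, -8, 1, 10) → max 10
(0, -8, 1, 10, -7) → max 10
(-8, 1, 10, -7, 11) → max 11
(1, 10, -7, 11, -7) → max 11
Least of these is 7.

7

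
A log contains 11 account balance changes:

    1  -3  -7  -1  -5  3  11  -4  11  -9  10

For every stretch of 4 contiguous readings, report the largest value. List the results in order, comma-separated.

1, -1, 3, 11, 11, 11, 11, 11

(1, -3, -7, -1) → max 1
(-3, -7, -1, -5) → max -1
(-7, -1, -5, 3) → max 3
(-1, -5, 3, 11) → max 11
(-5, 3, 11, -4) → max 11
(3, 11, -4, 11) → max 11
(11, -4, 11, -9) → max 11
(-4, 11, -9, 10) → max 11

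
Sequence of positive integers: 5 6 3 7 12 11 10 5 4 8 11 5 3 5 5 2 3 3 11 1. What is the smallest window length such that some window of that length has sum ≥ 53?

Extend right; whenever the sum reaches 53, record the length and shrink from the left:
add 5: running sum 5 < 53
add 6: running sum 11 < 53
add 3: running sum 14 < 53
add 7: running sum 21 < 53
add 12: running sum 33 < 53
add 11: running sum 44 < 53
end 6: [5, 6, 3, 7, 12, 11, 10] sum 54, len 7
end 7: [6, 3, 7, 12, 11, 10, 5] sum 54, len 7
end 8: [6, 3, 7, 12, 11, 10, 5, 4] sum 58, len 8
end 9: [7, 12, 11, 10, 5, 4, 8] sum 57, len 7
end 10: [12, 11, 10, 5, 4, 8, 11] sum 61, len 7
end 11: [11, 10, 5, 4, 8, 11, 5] sum 54, len 7
end 12: [11, 10, 5, 4, 8, 11, 5, 3] sum 57, len 8
end 13: [11, 10, 5, 4, 8, 11, 5, 3, 5] sum 62, len 9
end 14: [10, 5, 4, 8, 11, 5, 3, 5, 5] sum 56, len 9
end 15: [10, 5, 4, 8, 11, 5, 3, 5, 5, 2] sum 58, len 10
end 16: [10, 5, 4, 8, 11, 5, 3, 5, 5, 2, 3] sum 61, len 11
end 17: [5, 4, 8, 11, 5, 3, 5, 5, 2, 3, 3] sum 54, len 11
end 18: [8, 11, 5, 3, 5, 5, 2, 3, 3, 11] sum 56, len 10
end 19: [8, 11, 5, 3, 5, 5, 2, 3, 3, 11, 1] sum 57, len 11
Shortest qualifying length: 7.

7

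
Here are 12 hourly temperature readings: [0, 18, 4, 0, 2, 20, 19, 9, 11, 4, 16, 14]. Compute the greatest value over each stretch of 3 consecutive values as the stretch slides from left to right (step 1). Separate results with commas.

18, 18, 4, 20, 20, 20, 19, 11, 16, 16

[0, 18, 4] → max 18
[18, 4, 0] → max 18
[4, 0, 2] → max 4
[0, 2, 20] → max 20
[2, 20, 19] → max 20
[20, 19, 9] → max 20
[19, 9, 11] → max 19
[9, 11, 4] → max 11
[11, 4, 16] → max 16
[4, 16, 14] → max 16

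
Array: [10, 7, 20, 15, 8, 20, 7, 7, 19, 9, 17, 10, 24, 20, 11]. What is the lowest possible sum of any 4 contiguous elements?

[10, 7, 20, 15] → sum 52
[7, 20, 15, 8] → sum 50
[20, 15, 8, 20] → sum 63
[15, 8, 20, 7] → sum 50
[8, 20, 7, 7] → sum 42
[20, 7, 7, 19] → sum 53
[7, 7, 19, 9] → sum 42
[7, 19, 9, 17] → sum 52
[19, 9, 17, 10] → sum 55
[9, 17, 10, 24] → sum 60
[17, 10, 24, 20] → sum 71
[10, 24, 20, 11] → sum 65
Lowest of these is 42.

42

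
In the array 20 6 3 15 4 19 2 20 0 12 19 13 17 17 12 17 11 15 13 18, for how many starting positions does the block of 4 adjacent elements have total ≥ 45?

10

(20, 6, 3, 15) → sum 44
(6, 3, 15, 4) → sum 28
(3, 15, 4, 19) → sum 41
(15, 4, 19, 2) → sum 40
(4, 19, 2, 20) → sum 45  ≥ 45 ✓
(19, 2, 20, 0) → sum 41
(2, 20, 0, 12) → sum 34
(20, 0, 12, 19) → sum 51  ≥ 45 ✓
(0, 12, 19, 13) → sum 44
(12, 19, 13, 17) → sum 61  ≥ 45 ✓
(19, 13, 17, 17) → sum 66  ≥ 45 ✓
(13, 17, 17, 12) → sum 59  ≥ 45 ✓
(17, 17, 12, 17) → sum 63  ≥ 45 ✓
(17, 12, 17, 11) → sum 57  ≥ 45 ✓
(12, 17, 11, 15) → sum 55  ≥ 45 ✓
(17, 11, 15, 13) → sum 56  ≥ 45 ✓
(11, 15, 13, 18) → sum 57  ≥ 45 ✓
10 windows satisfy the condition.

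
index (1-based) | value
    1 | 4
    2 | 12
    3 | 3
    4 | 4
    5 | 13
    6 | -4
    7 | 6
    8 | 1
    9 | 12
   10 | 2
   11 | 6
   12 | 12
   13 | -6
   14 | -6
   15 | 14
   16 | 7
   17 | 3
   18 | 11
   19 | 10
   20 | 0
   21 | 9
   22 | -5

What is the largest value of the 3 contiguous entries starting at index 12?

Elements at indices 12..14: 12, -6, -6
max(12, -6, -6) = 12

12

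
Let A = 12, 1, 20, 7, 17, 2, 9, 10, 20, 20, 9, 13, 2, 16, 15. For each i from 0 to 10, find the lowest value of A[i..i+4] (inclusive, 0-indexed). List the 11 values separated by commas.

12 1 20 7 17 → min 1
1 20 7 17 2 → min 1
20 7 17 2 9 → min 2
7 17 2 9 10 → min 2
17 2 9 10 20 → min 2
2 9 10 20 20 → min 2
9 10 20 20 9 → min 9
10 20 20 9 13 → min 9
20 20 9 13 2 → min 2
20 9 13 2 16 → min 2
9 13 2 16 15 → min 2

1, 1, 2, 2, 2, 2, 9, 9, 2, 2, 2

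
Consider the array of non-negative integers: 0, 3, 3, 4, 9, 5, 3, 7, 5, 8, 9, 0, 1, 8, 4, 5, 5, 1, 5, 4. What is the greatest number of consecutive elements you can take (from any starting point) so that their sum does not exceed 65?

→ 0: sum 0, len 1
→ 3: sum 3, len 2
→ 3: sum 6, len 3
→ 4: sum 10, len 4
→ 9: sum 19, len 5
→ 5: sum 24, len 6
→ 3: sum 27, len 7
→ 7: sum 34, len 8
→ 5: sum 39, len 9
→ 8: sum 47, len 10
→ 9: sum 56, len 11
→ 0: sum 56, len 12
→ 1: sum 57, len 13
→ 8: sum 65, len 14
→ 4 (dropped 0, 3, 3): sum 63, len 12
→ 5 (dropped 4): sum 64, len 12
→ 5 (dropped 9): sum 60, len 12
→ 1: sum 61, len 13
→ 5 (dropped 5): sum 61, len 13
→ 4: sum 65, len 14
Longest length seen: 14.

14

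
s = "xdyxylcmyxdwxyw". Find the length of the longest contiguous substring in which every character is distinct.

7

add x: [x] len 1
add d: [x, d] len 2
add y: [x, d, y] len 3
add x (repeat x, move left end past it): [d, y, x] len 3
add y (repeat y, move left end past it): [x, y] len 2
add l: [x, y, l] len 3
add c: [x, y, l, c] len 4
add m: [x, y, l, c, m] len 5
add y (repeat y, move left end past it): [l, c, m, y] len 4
add x: [l, c, m, y, x] len 5
add d: [l, c, m, y, x, d] len 6
add w: [l, c, m, y, x, d, w] len 7
add x (repeat x, move left end past it): [d, w, x] len 3
add y: [d, w, x, y] len 4
add w (repeat w, move left end past it): [x, y, w] len 3
Longest all-distinct length: 7.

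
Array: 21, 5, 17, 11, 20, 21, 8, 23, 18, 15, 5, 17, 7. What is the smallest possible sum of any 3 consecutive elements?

29

21 5 17 → sum 43
5 17 11 → sum 33
17 11 20 → sum 48
11 20 21 → sum 52
20 21 8 → sum 49
21 8 23 → sum 52
8 23 18 → sum 49
23 18 15 → sum 56
18 15 5 → sum 38
15 5 17 → sum 37
5 17 7 → sum 29
Smallest of these is 29.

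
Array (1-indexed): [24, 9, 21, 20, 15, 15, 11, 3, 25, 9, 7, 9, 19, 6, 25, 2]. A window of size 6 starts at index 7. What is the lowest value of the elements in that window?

3

Elements at indices 7..12: 11, 3, 25, 9, 7, 9
min(11, 3, 25, 9, 7, 9) = 3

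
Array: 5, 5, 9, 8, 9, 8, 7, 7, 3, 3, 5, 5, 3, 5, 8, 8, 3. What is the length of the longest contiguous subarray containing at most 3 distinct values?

add 5: window [5] (1 distinct), len 1
add 5: window [5, 5] (1 distinct), len 2
add 9: window [5, 5, 9] (2 distinct), len 3
add 8: window [5, 5, 9, 8] (3 distinct), len 4
add 9: window [5, 5, 9, 8, 9] (3 distinct), len 5
add 8: window [5, 5, 9, 8, 9, 8] (3 distinct), len 6
add 7: window [9, 8, 9, 8, 7] (3 distinct), len 5
add 7: window [9, 8, 9, 8, 7, 7] (3 distinct), len 6
add 3: window [8, 7, 7, 3] (3 distinct), len 4
add 3: window [8, 7, 7, 3, 3] (3 distinct), len 5
add 5: window [7, 7, 3, 3, 5] (3 distinct), len 5
add 5: window [7, 7, 3, 3, 5, 5] (3 distinct), len 6
add 3: window [7, 7, 3, 3, 5, 5, 3] (3 distinct), len 7
add 5: window [7, 7, 3, 3, 5, 5, 3, 5] (3 distinct), len 8
add 8: window [3, 3, 5, 5, 3, 5, 8] (3 distinct), len 7
add 8: window [3, 3, 5, 5, 3, 5, 8, 8] (3 distinct), len 8
add 3: window [3, 3, 5, 5, 3, 5, 8, 8, 3] (3 distinct), len 9
Longest length with ≤3 distinct: 9.

9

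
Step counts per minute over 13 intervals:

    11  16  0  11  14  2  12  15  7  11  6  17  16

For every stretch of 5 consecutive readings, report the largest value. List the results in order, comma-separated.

11 16 0 11 14 → max 16
16 0 11 14 2 → max 16
0 11 14 2 12 → max 14
11 14 2 12 15 → max 15
14 2 12 15 7 → max 15
2 12 15 7 11 → max 15
12 15 7 11 6 → max 15
15 7 11 6 17 → max 17
7 11 6 17 16 → max 17

16, 16, 14, 15, 15, 15, 15, 17, 17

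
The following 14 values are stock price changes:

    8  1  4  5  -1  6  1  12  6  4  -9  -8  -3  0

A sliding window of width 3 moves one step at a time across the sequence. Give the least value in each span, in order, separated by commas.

1, 1, -1, -1, -1, 1, 1, 4, -9, -9, -9, -8

(8, 1, 4) → min 1
(1, 4, 5) → min 1
(4, 5, -1) → min -1
(5, -1, 6) → min -1
(-1, 6, 1) → min -1
(6, 1, 12) → min 1
(1, 12, 6) → min 1
(12, 6, 4) → min 4
(6, 4, -9) → min -9
(4, -9, -8) → min -9
(-9, -8, -3) → min -9
(-8, -3, 0) → min -8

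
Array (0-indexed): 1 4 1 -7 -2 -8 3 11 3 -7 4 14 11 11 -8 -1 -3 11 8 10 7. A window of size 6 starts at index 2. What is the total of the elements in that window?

-2

Elements at indices 2..7: 1, -7, -2, -8, 3, 11
sum(1, -7, -2, -8, 3, 11) = -2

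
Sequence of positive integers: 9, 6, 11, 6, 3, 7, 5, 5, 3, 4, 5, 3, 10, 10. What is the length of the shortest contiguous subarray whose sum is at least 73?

13

Extend right; whenever the sum reaches 73, record the length and shrink from the left:
add 9: running sum 9 < 73
add 6: running sum 15 < 73
add 11: running sum 26 < 73
add 6: running sum 32 < 73
add 3: running sum 35 < 73
add 7: running sum 42 < 73
add 5: running sum 47 < 73
add 5: running sum 52 < 73
add 3: running sum 55 < 73
add 4: running sum 59 < 73
add 5: running sum 64 < 73
add 3: running sum 67 < 73
end 12: [9, 6, 11, 6, 3, 7, 5, 5, 3, 4, 5, 3, 10] sum 77, len 13
end 13: [6, 11, 6, 3, 7, 5, 5, 3, 4, 5, 3, 10, 10] sum 78, len 13
Shortest qualifying length: 13.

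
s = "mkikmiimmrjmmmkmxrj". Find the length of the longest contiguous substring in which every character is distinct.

5

[m] len 1
[m, k] len 2
[m, k, i] len 3
[i, k] len 2
[i, k, m] len 3
[k, m, i] len 3
[i] len 1
[i, m] len 2
[m] len 1
[m, r] len 2
[m, r, j] len 3
[r, j, m] len 3
[m] len 1
[m] len 1
[m, k] len 2
[k, m] len 2
[k, m, x] len 3
[k, m, x, r] len 4
[k, m, x, r, j] len 5
Longest all-distinct length: 5.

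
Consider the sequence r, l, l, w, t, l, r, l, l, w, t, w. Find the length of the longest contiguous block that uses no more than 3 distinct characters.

5

add r: window [r] (1 distinct), len 1
add l: window [r, l] (2 distinct), len 2
add l: window [r, l, l] (2 distinct), len 3
add w: window [r, l, l, w] (3 distinct), len 4
add t: window [l, l, w, t] (3 distinct), len 4
add l: window [l, l, w, t, l] (3 distinct), len 5
add r: window [t, l, r] (3 distinct), len 3
add l: window [t, l, r, l] (3 distinct), len 4
add l: window [t, l, r, l, l] (3 distinct), len 5
add w: window [l, r, l, l, w] (3 distinct), len 5
add t: window [l, l, w, t] (3 distinct), len 4
add w: window [l, l, w, t, w] (3 distinct), len 5
Longest length with ≤3 distinct: 5.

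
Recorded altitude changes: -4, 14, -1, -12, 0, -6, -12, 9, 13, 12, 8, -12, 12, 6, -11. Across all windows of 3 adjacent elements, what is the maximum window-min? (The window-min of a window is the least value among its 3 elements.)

9

Window mins for each of the 13 positions:
(-4, 14, -1) → min -4
(14, -1, -12) → min -12
(-1, -12, 0) → min -12
(-12, 0, -6) → min -12
(0, -6, -12) → min -12
(-6, -12, 9) → min -12
(-12, 9, 13) → min -12
(9, 13, 12) → min 9
(13, 12, 8) → min 8
(12, 8, -12) → min -12
(8, -12, 12) → min -12
(-12, 12, 6) → min -12
(12, 6, -11) → min -11
Maximum of these is 9.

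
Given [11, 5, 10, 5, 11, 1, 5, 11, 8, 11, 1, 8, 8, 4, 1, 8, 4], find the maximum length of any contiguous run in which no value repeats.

[11] len 1
[11, 5] len 2
[11, 5, 10] len 3
[10, 5] len 2
[10, 5, 11] len 3
[10, 5, 11, 1] len 4
[11, 1, 5] len 3
[1, 5, 11] len 3
[1, 5, 11, 8] len 4
[8, 11] len 2
[8, 11, 1] len 3
[11, 1, 8] len 3
[8] len 1
[8, 4] len 2
[8, 4, 1] len 3
[4, 1, 8] len 3
[1, 8, 4] len 3
Longest all-distinct length: 4.

4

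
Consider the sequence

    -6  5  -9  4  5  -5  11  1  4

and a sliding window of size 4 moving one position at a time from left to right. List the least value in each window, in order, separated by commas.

-6 5 -9 4 → min -9
5 -9 4 5 → min -9
-9 4 5 -5 → min -9
4 5 -5 11 → min -5
5 -5 11 1 → min -5
-5 11 1 4 → min -5

-9, -9, -9, -5, -5, -5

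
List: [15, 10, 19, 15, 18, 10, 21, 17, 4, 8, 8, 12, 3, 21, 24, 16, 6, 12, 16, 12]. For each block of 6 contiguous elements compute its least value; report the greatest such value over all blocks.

10

Window mins for each of the 15 positions:
(15, 10, 19, 15, 18, 10) → min 10
(10, 19, 15, 18, 10, 21) → min 10
(19, 15, 18, 10, 21, 17) → min 10
(15, 18, 10, 21, 17, 4) → min 4
(18, 10, 21, 17, 4, 8) → min 4
(10, 21, 17, 4, 8, 8) → min 4
(21, 17, 4, 8, 8, 12) → min 4
(17, 4, 8, 8, 12, 3) → min 3
(4, 8, 8, 12, 3, 21) → min 3
(8, 8, 12, 3, 21, 24) → min 3
(8, 12, 3, 21, 24, 16) → min 3
(12, 3, 21, 24, 16, 6) → min 3
(3, 21, 24, 16, 6, 12) → min 3
(21, 24, 16, 6, 12, 16) → min 6
(24, 16, 6, 12, 16, 12) → min 6
Greatest of these is 10.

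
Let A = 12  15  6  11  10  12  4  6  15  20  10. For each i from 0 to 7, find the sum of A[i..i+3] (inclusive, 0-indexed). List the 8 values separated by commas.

44, 42, 39, 37, 32, 37, 45, 51

Sliding a size-4 window across the 11 values:
(12, 15, 6, 11) → sum 44
(15, 6, 11, 10) → sum 42
(6, 11, 10, 12) → sum 39
(11, 10, 12, 4) → sum 37
(10, 12, 4, 6) → sum 32
(12, 4, 6, 15) → sum 37
(4, 6, 15, 20) → sum 45
(6, 15, 20, 10) → sum 51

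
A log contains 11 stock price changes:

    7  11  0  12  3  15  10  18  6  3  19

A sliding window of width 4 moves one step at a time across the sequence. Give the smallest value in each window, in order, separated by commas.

(7, 11, 0, 12) → min 0
(11, 0, 12, 3) → min 0
(0, 12, 3, 15) → min 0
(12, 3, 15, 10) → min 3
(3, 15, 10, 18) → min 3
(15, 10, 18, 6) → min 6
(10, 18, 6, 3) → min 3
(18, 6, 3, 19) → min 3

0, 0, 0, 3, 3, 6, 3, 3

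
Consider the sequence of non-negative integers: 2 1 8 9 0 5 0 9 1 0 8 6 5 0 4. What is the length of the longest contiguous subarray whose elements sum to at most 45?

add 2: [2] sum 2, len 1
add 1: [2, 1] sum 3, len 2
add 8: [2, 1, 8] sum 11, len 3
add 9: [2, 1, 8, 9] sum 20, len 4
add 0: [2, 1, 8, 9, 0] sum 20, len 5
add 5: [2, 1, 8, 9, 0, 5] sum 25, len 6
add 0: [2, 1, 8, 9, 0, 5, 0] sum 25, len 7
add 9: [2, 1, 8, 9, 0, 5, 0, 9] sum 34, len 8
add 1: [2, 1, 8, 9, 0, 5, 0, 9, 1] sum 35, len 9
add 0: [2, 1, 8, 9, 0, 5, 0, 9, 1, 0] sum 35, len 10
add 8: [2, 1, 8, 9, 0, 5, 0, 9, 1, 0, 8] sum 43, len 11
add 6: [9, 0, 5, 0, 9, 1, 0, 8, 6] sum 38, len 9
add 5: [9, 0, 5, 0, 9, 1, 0, 8, 6, 5] sum 43, len 10
add 0: [9, 0, 5, 0, 9, 1, 0, 8, 6, 5, 0] sum 43, len 11
add 4: [0, 5, 0, 9, 1, 0, 8, 6, 5, 0, 4] sum 38, len 11
Longest length seen: 11.

11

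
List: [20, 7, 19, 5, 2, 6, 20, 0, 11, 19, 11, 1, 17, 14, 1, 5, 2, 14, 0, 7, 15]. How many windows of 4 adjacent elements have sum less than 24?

20 7 19 5 → sum 51
7 19 5 2 → sum 33
19 5 2 6 → sum 32
5 2 6 20 → sum 33
2 6 20 0 → sum 28
6 20 0 11 → sum 37
20 0 11 19 → sum 50
0 11 19 11 → sum 41
11 19 11 1 → sum 42
19 11 1 17 → sum 48
11 1 17 14 → sum 43
1 17 14 1 → sum 33
17 14 1 5 → sum 37
14 1 5 2 → sum 22  < 24 ✓
1 5 2 14 → sum 22  < 24 ✓
5 2 14 0 → sum 21  < 24 ✓
2 14 0 7 → sum 23  < 24 ✓
14 0 7 15 → sum 36
4 windows satisfy the condition.

4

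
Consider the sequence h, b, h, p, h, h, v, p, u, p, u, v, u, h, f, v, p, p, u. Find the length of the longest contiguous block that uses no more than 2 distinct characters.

Extend right; when distinct count exceeds 2, shrink from the left:
add h: window [h] (1 distinct), len 1
add b: window [h, b] (2 distinct), len 2
add h: window [h, b, h] (2 distinct), len 3
add p: window [h, p] (2 distinct), len 2
add h: window [h, p, h] (2 distinct), len 3
add h: window [h, p, h, h] (2 distinct), len 4
add v: window [h, h, v] (2 distinct), len 3
add p: window [v, p] (2 distinct), len 2
add u: window [p, u] (2 distinct), len 2
add p: window [p, u, p] (2 distinct), len 3
add u: window [p, u, p, u] (2 distinct), len 4
add v: window [u, v] (2 distinct), len 2
add u: window [u, v, u] (2 distinct), len 3
add h: window [u, h] (2 distinct), len 2
add f: window [h, f] (2 distinct), len 2
add v: window [f, v] (2 distinct), len 2
add p: window [v, p] (2 distinct), len 2
add p: window [v, p, p] (2 distinct), len 3
add u: window [p, p, u] (2 distinct), len 3
Longest length with ≤2 distinct: 4.

4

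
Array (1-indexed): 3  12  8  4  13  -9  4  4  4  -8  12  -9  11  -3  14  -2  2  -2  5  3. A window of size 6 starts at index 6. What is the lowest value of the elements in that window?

-9

Elements at indices 6..11: -9, 4, 4, 4, -8, 12
min(-9, 4, 4, 4, -8, 12) = -9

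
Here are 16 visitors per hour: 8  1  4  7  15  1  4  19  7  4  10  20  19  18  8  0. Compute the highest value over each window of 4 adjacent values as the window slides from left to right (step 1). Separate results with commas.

8, 15, 15, 15, 19, 19, 19, 19, 20, 20, 20, 20, 19

[8, 1, 4, 7] → max 8
[1, 4, 7, 15] → max 15
[4, 7, 15, 1] → max 15
[7, 15, 1, 4] → max 15
[15, 1, 4, 19] → max 19
[1, 4, 19, 7] → max 19
[4, 19, 7, 4] → max 19
[19, 7, 4, 10] → max 19
[7, 4, 10, 20] → max 20
[4, 10, 20, 19] → max 20
[10, 20, 19, 18] → max 20
[20, 19, 18, 8] → max 20
[19, 18, 8, 0] → max 19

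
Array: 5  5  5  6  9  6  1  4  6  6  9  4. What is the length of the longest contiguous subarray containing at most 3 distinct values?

6

[5] 1 distinct, len 1
[5, 5] 1 distinct, len 2
[5, 5, 5] 1 distinct, len 3
[5, 5, 5, 6] 2 distinct, len 4
[5, 5, 5, 6, 9] 3 distinct, len 5
[5, 5, 5, 6, 9, 6] 3 distinct, len 6
[6, 9, 6, 1] 3 distinct, len 4
[6, 1, 4] 3 distinct, len 3
[6, 1, 4, 6] 3 distinct, len 4
[6, 1, 4, 6, 6] 3 distinct, len 5
[4, 6, 6, 9] 3 distinct, len 4
[4, 6, 6, 9, 4] 3 distinct, len 5
Longest length with ≤3 distinct: 6.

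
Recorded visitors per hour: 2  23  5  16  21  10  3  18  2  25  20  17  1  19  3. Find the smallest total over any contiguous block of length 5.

2 23 5 16 21 → sum 67
23 5 16 21 10 → sum 75
5 16 21 10 3 → sum 55
16 21 10 3 18 → sum 68
21 10 3 18 2 → sum 54
10 3 18 2 25 → sum 58
3 18 2 25 20 → sum 68
18 2 25 20 17 → sum 82
2 25 20 17 1 → sum 65
25 20 17 1 19 → sum 82
20 17 1 19 3 → sum 60
Smallest of these is 54.

54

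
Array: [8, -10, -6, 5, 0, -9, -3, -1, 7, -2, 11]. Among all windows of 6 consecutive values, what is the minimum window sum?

[8, -10, -6, 5, 0, -9] → sum -12
[-10, -6, 5, 0, -9, -3] → sum -23
[-6, 5, 0, -9, -3, -1] → sum -14
[5, 0, -9, -3, -1, 7] → sum -1
[0, -9, -3, -1, 7, -2] → sum -8
[-9, -3, -1, 7, -2, 11] → sum 3
Minimum of these is -23.

-23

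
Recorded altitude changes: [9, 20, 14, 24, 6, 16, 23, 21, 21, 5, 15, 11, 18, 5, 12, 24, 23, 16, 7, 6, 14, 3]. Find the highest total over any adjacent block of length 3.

Window sums for each of the 20 positions:
9 20 14 → sum 43
20 14 24 → sum 58
14 24 6 → sum 44
24 6 16 → sum 46
6 16 23 → sum 45
16 23 21 → sum 60
23 21 21 → sum 65
21 21 5 → sum 47
21 5 15 → sum 41
5 15 11 → sum 31
15 11 18 → sum 44
11 18 5 → sum 34
18 5 12 → sum 35
5 12 24 → sum 41
12 24 23 → sum 59
24 23 16 → sum 63
23 16 7 → sum 46
16 7 6 → sum 29
7 6 14 → sum 27
6 14 3 → sum 23
Highest of these is 65.

65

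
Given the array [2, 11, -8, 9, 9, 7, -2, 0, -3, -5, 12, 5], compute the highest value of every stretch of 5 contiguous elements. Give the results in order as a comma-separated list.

11, 11, 9, 9, 9, 7, 12, 12

(2, 11, -8, 9, 9) → max 11
(11, -8, 9, 9, 7) → max 11
(-8, 9, 9, 7, -2) → max 9
(9, 9, 7, -2, 0) → max 9
(9, 7, -2, 0, -3) → max 9
(7, -2, 0, -3, -5) → max 7
(-2, 0, -3, -5, 12) → max 12
(0, -3, -5, 12, 5) → max 12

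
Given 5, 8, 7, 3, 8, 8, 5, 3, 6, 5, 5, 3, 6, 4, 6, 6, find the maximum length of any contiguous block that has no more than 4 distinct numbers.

add 5: window [5] (1 distinct), len 1
add 8: window [5, 8] (2 distinct), len 2
add 7: window [5, 8, 7] (3 distinct), len 3
add 3: window [5, 8, 7, 3] (4 distinct), len 4
add 8: window [5, 8, 7, 3, 8] (4 distinct), len 5
add 8: window [5, 8, 7, 3, 8, 8] (4 distinct), len 6
add 5: window [5, 8, 7, 3, 8, 8, 5] (4 distinct), len 7
add 3: window [5, 8, 7, 3, 8, 8, 5, 3] (4 distinct), len 8
add 6: window [3, 8, 8, 5, 3, 6] (4 distinct), len 6
add 5: window [3, 8, 8, 5, 3, 6, 5] (4 distinct), len 7
add 5: window [3, 8, 8, 5, 3, 6, 5, 5] (4 distinct), len 8
add 3: window [3, 8, 8, 5, 3, 6, 5, 5, 3] (4 distinct), len 9
add 6: window [3, 8, 8, 5, 3, 6, 5, 5, 3, 6] (4 distinct), len 10
add 4: window [5, 3, 6, 5, 5, 3, 6, 4] (4 distinct), len 8
add 6: window [5, 3, 6, 5, 5, 3, 6, 4, 6] (4 distinct), len 9
add 6: window [5, 3, 6, 5, 5, 3, 6, 4, 6, 6] (4 distinct), len 10
Longest length with ≤4 distinct: 10.

10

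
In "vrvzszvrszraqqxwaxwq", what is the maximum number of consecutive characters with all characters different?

5

[v] len 1
[v, r] len 2
[r, v] len 2
[r, v, z] len 3
[r, v, z, s] len 4
[s, z] len 2
[s, z, v] len 3
[s, z, v, r] len 4
[z, v, r, s] len 4
[v, r, s, z] len 4
[s, z, r] len 3
[s, z, r, a] len 4
[s, z, r, a, q] len 5
[q] len 1
[q, x] len 2
[q, x, w] len 3
[q, x, w, a] len 4
[w, a, x] len 3
[a, x, w] len 3
[a, x, w, q] len 4
Longest all-distinct length: 5.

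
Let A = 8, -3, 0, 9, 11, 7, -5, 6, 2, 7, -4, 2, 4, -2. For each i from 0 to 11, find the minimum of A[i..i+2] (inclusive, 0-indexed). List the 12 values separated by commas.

[8, -3, 0] → min -3
[-3, 0, 9] → min -3
[0, 9, 11] → min 0
[9, 11, 7] → min 7
[11, 7, -5] → min -5
[7, -5, 6] → min -5
[-5, 6, 2] → min -5
[6, 2, 7] → min 2
[2, 7, -4] → min -4
[7, -4, 2] → min -4
[-4, 2, 4] → min -4
[2, 4, -2] → min -2

-3, -3, 0, 7, -5, -5, -5, 2, -4, -4, -4, -2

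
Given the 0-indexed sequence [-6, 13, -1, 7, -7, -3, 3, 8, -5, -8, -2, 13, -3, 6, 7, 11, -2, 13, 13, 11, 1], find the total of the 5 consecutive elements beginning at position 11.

34

Elements at indices 11..15: 13, -3, 6, 7, 11
sum(13, -3, 6, 7, 11) = 34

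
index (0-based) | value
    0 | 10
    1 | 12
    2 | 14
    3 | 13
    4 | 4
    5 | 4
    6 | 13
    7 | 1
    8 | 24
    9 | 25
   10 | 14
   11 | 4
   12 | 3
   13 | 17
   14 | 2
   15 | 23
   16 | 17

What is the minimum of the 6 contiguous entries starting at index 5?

Elements at indices 5..10: 4, 13, 1, 24, 25, 14
min(4, 13, 1, 24, 25, 14) = 1

1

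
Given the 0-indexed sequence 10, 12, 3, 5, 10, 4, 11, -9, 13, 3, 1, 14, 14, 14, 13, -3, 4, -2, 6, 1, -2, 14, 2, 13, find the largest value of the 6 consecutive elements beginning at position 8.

14

Elements at indices 8..13: 13, 3, 1, 14, 14, 14
max(13, 3, 1, 14, 14, 14) = 14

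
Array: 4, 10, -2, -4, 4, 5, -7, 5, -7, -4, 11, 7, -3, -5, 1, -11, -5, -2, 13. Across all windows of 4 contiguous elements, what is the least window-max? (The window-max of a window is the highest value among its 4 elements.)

Window maxs for each of the 16 positions:
[4, 10, -2, -4] → max 10
[10, -2, -4, 4] → max 10
[-2, -4, 4, 5] → max 5
[-4, 4, 5, -7] → max 5
[4, 5, -7, 5] → max 5
[5, -7, 5, -7] → max 5
[-7, 5, -7, -4] → max 5
[5, -7, -4, 11] → max 11
[-7, -4, 11, 7] → max 11
[-4, 11, 7, -3] → max 11
[11, 7, -3, -5] → max 11
[7, -3, -5, 1] → max 7
[-3, -5, 1, -11] → max 1
[-5, 1, -11, -5] → max 1
[1, -11, -5, -2] → max 1
[-11, -5, -2, 13] → max 13
Least of these is 1.

1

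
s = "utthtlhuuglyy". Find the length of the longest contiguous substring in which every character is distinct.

4

add u: [u] len 1
add t: [u, t] len 2
add t (repeat t, move left end past it): [t] len 1
add h: [t, h] len 2
add t (repeat t, move left end past it): [h, t] len 2
add l: [h, t, l] len 3
add h (repeat h, move left end past it): [t, l, h] len 3
add u: [t, l, h, u] len 4
add u (repeat u, move left end past it): [u] len 1
add g: [u, g] len 2
add l: [u, g, l] len 3
add y: [u, g, l, y] len 4
add y (repeat y, move left end past it): [y] len 1
Longest all-distinct length: 4.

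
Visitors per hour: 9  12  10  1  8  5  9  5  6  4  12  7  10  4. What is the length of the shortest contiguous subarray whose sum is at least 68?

10

add 9: running sum 9 < 68
add 12: running sum 21 < 68
add 10: running sum 31 < 68
add 1: running sum 32 < 68
add 8: running sum 40 < 68
add 5: running sum 45 < 68
add 9: running sum 54 < 68
add 5: running sum 59 < 68
add 6: running sum 65 < 68
end 9: [9, 12, 10, 1, 8, 5, 9, 5, 6, 4] sum 69, len 10
end 10: [12, 10, 1, 8, 5, 9, 5, 6, 4, 12] sum 72, len 10
end 11: [12, 10, 1, 8, 5, 9, 5, 6, 4, 12, 7] sum 79, len 11
end 12: [10, 1, 8, 5, 9, 5, 6, 4, 12, 7, 10] sum 77, len 11
end 13: [8, 5, 9, 5, 6, 4, 12, 7, 10, 4] sum 70, len 10
Shortest qualifying length: 10.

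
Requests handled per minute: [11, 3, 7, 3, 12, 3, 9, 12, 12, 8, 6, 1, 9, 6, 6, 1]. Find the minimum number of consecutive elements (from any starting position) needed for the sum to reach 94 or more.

add 11: running sum 11 < 94
add 3: running sum 14 < 94
add 7: running sum 21 < 94
add 3: running sum 24 < 94
add 12: running sum 36 < 94
add 3: running sum 39 < 94
add 9: running sum 48 < 94
add 12: running sum 60 < 94
add 12: running sum 72 < 94
add 8: running sum 80 < 94
add 6: running sum 86 < 94
add 1: running sum 87 < 94
end 12: [11, 3, 7, 3, 12, 3, 9, 12, 12, 8, 6, 1, 9] sum 96, len 13
end 13: [11, 3, 7, 3, 12, 3, 9, 12, 12, 8, 6, 1, 9, 6] sum 102, len 14
end 14: [7, 3, 12, 3, 9, 12, 12, 8, 6, 1, 9, 6, 6] sum 94, len 13
end 15: [7, 3, 12, 3, 9, 12, 12, 8, 6, 1, 9, 6, 6, 1] sum 95, len 14
Shortest qualifying length: 13.

13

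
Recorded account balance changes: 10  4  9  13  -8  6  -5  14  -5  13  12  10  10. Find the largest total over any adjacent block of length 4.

10 4 9 13 → sum 36
4 9 13 -8 → sum 18
9 13 -8 6 → sum 20
13 -8 6 -5 → sum 6
-8 6 -5 14 → sum 7
6 -5 14 -5 → sum 10
-5 14 -5 13 → sum 17
14 -5 13 12 → sum 34
-5 13 12 10 → sum 30
13 12 10 10 → sum 45
Largest of these is 45.

45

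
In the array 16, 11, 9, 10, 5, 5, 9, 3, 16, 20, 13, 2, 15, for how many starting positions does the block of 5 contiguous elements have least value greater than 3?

(16, 11, 9, 10, 5) → min 5  > 3 ✓
(11, 9, 10, 5, 5) → min 5  > 3 ✓
(9, 10, 5, 5, 9) → min 5  > 3 ✓
(10, 5, 5, 9, 3) → min 3
(5, 5, 9, 3, 16) → min 3
(5, 9, 3, 16, 20) → min 3
(9, 3, 16, 20, 13) → min 3
(3, 16, 20, 13, 2) → min 2
(16, 20, 13, 2, 15) → min 2
3 windows satisfy the condition.

3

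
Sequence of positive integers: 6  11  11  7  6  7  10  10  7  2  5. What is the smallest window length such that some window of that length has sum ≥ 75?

9

Extend right; whenever the sum reaches 75, record the length and shrink from the left:
add 6: running sum 6 < 75
add 11: running sum 17 < 75
add 11: running sum 28 < 75
add 7: running sum 35 < 75
add 6: running sum 41 < 75
add 7: running sum 48 < 75
add 10: running sum 58 < 75
add 10: running sum 68 < 75
add 7: shortest ending here [6, 11, 11, 7, 6, 7, 10, 10, 7] sum 75, len 9
add 2: shortest ending here [6, 11, 11, 7, 6, 7, 10, 10, 7, 2] sum 77, len 10
add 5: shortest ending here [11, 11, 7, 6, 7, 10, 10, 7, 2, 5] sum 76, len 10
Shortest qualifying length: 9.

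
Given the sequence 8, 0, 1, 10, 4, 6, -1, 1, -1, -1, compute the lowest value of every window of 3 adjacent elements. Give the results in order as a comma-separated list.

0, 0, 1, 4, -1, -1, -1, -1

(8, 0, 1) → min 0
(0, 1, 10) → min 0
(1, 10, 4) → min 1
(10, 4, 6) → min 4
(4, 6, -1) → min -1
(6, -1, 1) → min -1
(-1, 1, -1) → min -1
(1, -1, -1) → min -1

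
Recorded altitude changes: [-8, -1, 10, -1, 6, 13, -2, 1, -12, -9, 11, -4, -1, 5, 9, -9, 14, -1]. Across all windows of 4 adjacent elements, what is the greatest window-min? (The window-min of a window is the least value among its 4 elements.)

-1

(-8, -1, 10, -1) → min -8
(-1, 10, -1, 6) → min -1
(10, -1, 6, 13) → min -1
(-1, 6, 13, -2) → min -2
(6, 13, -2, 1) → min -2
(13, -2, 1, -12) → min -12
(-2, 1, -12, -9) → min -12
(1, -12, -9, 11) → min -12
(-12, -9, 11, -4) → min -12
(-9, 11, -4, -1) → min -9
(11, -4, -1, 5) → min -4
(-4, -1, 5, 9) → min -4
(-1, 5, 9, -9) → min -9
(5, 9, -9, 14) → min -9
(9, -9, 14, -1) → min -9
Greatest of these is -1.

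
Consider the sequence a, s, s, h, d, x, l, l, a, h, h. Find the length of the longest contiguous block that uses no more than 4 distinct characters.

6

Extend right; when distinct count exceeds 4, shrink from the left:
add a: window [a] (1 distinct), len 1
add s: window [a, s] (2 distinct), len 2
add s: window [a, s, s] (2 distinct), len 3
add h: window [a, s, s, h] (3 distinct), len 4
add d: window [a, s, s, h, d] (4 distinct), len 5
add x: window [s, s, h, d, x] (4 distinct), len 5
add l: window [h, d, x, l] (4 distinct), len 4
add l: window [h, d, x, l, l] (4 distinct), len 5
add a: window [d, x, l, l, a] (4 distinct), len 5
add h: window [x, l, l, a, h] (4 distinct), len 5
add h: window [x, l, l, a, h, h] (4 distinct), len 6
Longest length with ≤4 distinct: 6.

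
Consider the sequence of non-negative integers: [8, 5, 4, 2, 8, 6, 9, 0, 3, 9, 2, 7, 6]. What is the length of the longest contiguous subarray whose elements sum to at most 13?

Extend to the right; shrink from the left whenever the sum exceeds 13:
add 8: [8] sum 8, len 1
add 5: [8, 5] sum 13, len 2
add 4: [5, 4] sum 9, len 2
add 2: [5, 4, 2] sum 11, len 3
add 8: [2, 8] sum 10, len 2
add 6: [6] sum 6, len 1
add 9: [9] sum 9, len 1
add 0: [9, 0] sum 9, len 2
add 3: [9, 0, 3] sum 12, len 3
add 9: [0, 3, 9] sum 12, len 3
add 2: [9, 2] sum 11, len 2
add 7: [2, 7] sum 9, len 2
add 6: [7, 6] sum 13, len 2
Longest length seen: 3.

3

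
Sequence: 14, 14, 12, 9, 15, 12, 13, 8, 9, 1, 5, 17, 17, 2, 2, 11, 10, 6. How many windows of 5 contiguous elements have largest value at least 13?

[14, 14, 12, 9, 15] → max 15  ≥ 13 ✓
[14, 12, 9, 15, 12] → max 15  ≥ 13 ✓
[12, 9, 15, 12, 13] → max 15  ≥ 13 ✓
[9, 15, 12, 13, 8] → max 15  ≥ 13 ✓
[15, 12, 13, 8, 9] → max 15  ≥ 13 ✓
[12, 13, 8, 9, 1] → max 13  ≥ 13 ✓
[13, 8, 9, 1, 5] → max 13  ≥ 13 ✓
[8, 9, 1, 5, 17] → max 17  ≥ 13 ✓
[9, 1, 5, 17, 17] → max 17  ≥ 13 ✓
[1, 5, 17, 17, 2] → max 17  ≥ 13 ✓
[5, 17, 17, 2, 2] → max 17  ≥ 13 ✓
[17, 17, 2, 2, 11] → max 17  ≥ 13 ✓
[17, 2, 2, 11, 10] → max 17  ≥ 13 ✓
[2, 2, 11, 10, 6] → max 11
13 windows satisfy the condition.

13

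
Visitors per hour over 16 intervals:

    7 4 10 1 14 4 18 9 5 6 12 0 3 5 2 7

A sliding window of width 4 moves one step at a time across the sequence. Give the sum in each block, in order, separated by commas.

22, 29, 29, 37, 45, 36, 38, 32, 23, 21, 20, 10, 17

7 4 10 1 → sum 22
4 10 1 14 → sum 29
10 1 14 4 → sum 29
1 14 4 18 → sum 37
14 4 18 9 → sum 45
4 18 9 5 → sum 36
18 9 5 6 → sum 38
9 5 6 12 → sum 32
5 6 12 0 → sum 23
6 12 0 3 → sum 21
12 0 3 5 → sum 20
0 3 5 2 → sum 10
3 5 2 7 → sum 17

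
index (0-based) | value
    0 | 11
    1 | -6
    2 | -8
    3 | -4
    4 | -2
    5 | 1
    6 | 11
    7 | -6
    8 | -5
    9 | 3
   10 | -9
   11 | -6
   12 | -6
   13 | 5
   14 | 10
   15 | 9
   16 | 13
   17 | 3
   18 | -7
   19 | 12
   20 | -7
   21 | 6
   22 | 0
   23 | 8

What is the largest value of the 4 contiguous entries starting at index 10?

Elements at indices 10..13: -9, -6, -6, 5
max(-9, -6, -6, 5) = 5

5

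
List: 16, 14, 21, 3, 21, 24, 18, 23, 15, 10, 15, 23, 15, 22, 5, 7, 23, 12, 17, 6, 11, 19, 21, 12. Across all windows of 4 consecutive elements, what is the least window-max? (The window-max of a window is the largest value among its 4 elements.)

17

(16, 14, 21, 3) → max 21
(14, 21, 3, 21) → max 21
(21, 3, 21, 24) → max 24
(3, 21, 24, 18) → max 24
(21, 24, 18, 23) → max 24
(24, 18, 23, 15) → max 24
(18, 23, 15, 10) → max 23
(23, 15, 10, 15) → max 23
(15, 10, 15, 23) → max 23
(10, 15, 23, 15) → max 23
(15, 23, 15, 22) → max 23
(23, 15, 22, 5) → max 23
(15, 22, 5, 7) → max 22
(22, 5, 7, 23) → max 23
(5, 7, 23, 12) → max 23
(7, 23, 12, 17) → max 23
(23, 12, 17, 6) → max 23
(12, 17, 6, 11) → max 17
(17, 6, 11, 19) → max 19
(6, 11, 19, 21) → max 21
(11, 19, 21, 12) → max 21
Least of these is 17.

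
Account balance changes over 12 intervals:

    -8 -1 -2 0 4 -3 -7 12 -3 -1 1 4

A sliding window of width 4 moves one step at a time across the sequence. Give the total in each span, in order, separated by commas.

-11, 1, -1, -6, 6, -1, 1, 9, 1

-8 -1 -2 0 → sum -11
-1 -2 0 4 → sum 1
-2 0 4 -3 → sum -1
0 4 -3 -7 → sum -6
4 -3 -7 12 → sum 6
-3 -7 12 -3 → sum -1
-7 12 -3 -1 → sum 1
12 -3 -1 1 → sum 9
-3 -1 1 4 → sum 1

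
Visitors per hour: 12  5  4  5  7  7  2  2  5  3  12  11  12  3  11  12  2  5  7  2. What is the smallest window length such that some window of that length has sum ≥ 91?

add 12: running sum 12 < 91
add 5: running sum 17 < 91
add 4: running sum 21 < 91
add 5: running sum 26 < 91
add 7: running sum 33 < 91
add 7: running sum 40 < 91
add 2: running sum 42 < 91
add 2: running sum 44 < 91
add 5: running sum 49 < 91
add 3: running sum 52 < 91
add 12: running sum 64 < 91
add 11: running sum 75 < 91
add 12: running sum 87 < 91
add 3: running sum 90 < 91
add 11: shortest ending here [12, 5, 4, 5, 7, 7, 2, 2, 5, 3, 12, 11, 12, 3, 11] sum 101, len 15
add 12: shortest ending here [5, 7, 7, 2, 2, 5, 3, 12, 11, 12, 3, 11, 12] sum 92, len 13
add 2: shortest ending here [5, 7, 7, 2, 2, 5, 3, 12, 11, 12, 3, 11, 12, 2] sum 94, len 14
add 5: shortest ending here [7, 7, 2, 2, 5, 3, 12, 11, 12, 3, 11, 12, 2, 5] sum 94, len 14
add 7: shortest ending here [7, 2, 2, 5, 3, 12, 11, 12, 3, 11, 12, 2, 5, 7] sum 94, len 14
add 2: shortest ending here [7, 2, 2, 5, 3, 12, 11, 12, 3, 11, 12, 2, 5, 7, 2] sum 96, len 15
Shortest qualifying length: 13.

13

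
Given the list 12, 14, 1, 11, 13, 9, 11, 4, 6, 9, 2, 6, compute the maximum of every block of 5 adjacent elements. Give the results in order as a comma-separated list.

14, 14, 13, 13, 13, 11, 11, 9

Sliding a size-5 window across the 12 values:
[12, 14, 1, 11, 13] → max 14
[14, 1, 11, 13, 9] → max 14
[1, 11, 13, 9, 11] → max 13
[11, 13, 9, 11, 4] → max 13
[13, 9, 11, 4, 6] → max 13
[9, 11, 4, 6, 9] → max 11
[11, 4, 6, 9, 2] → max 11
[4, 6, 9, 2, 6] → max 9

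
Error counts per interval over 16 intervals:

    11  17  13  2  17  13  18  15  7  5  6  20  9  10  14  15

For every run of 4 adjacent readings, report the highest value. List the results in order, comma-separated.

17, 17, 17, 18, 18, 18, 18, 15, 20, 20, 20, 20, 15

Sliding a size-4 window across the 16 values:
[11, 17, 13, 2] → max 17
[17, 13, 2, 17] → max 17
[13, 2, 17, 13] → max 17
[2, 17, 13, 18] → max 18
[17, 13, 18, 15] → max 18
[13, 18, 15, 7] → max 18
[18, 15, 7, 5] → max 18
[15, 7, 5, 6] → max 15
[7, 5, 6, 20] → max 20
[5, 6, 20, 9] → max 20
[6, 20, 9, 10] → max 20
[20, 9, 10, 14] → max 20
[9, 10, 14, 15] → max 15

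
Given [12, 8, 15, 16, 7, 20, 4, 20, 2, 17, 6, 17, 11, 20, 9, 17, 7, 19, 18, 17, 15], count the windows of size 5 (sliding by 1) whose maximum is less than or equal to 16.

1

(12, 8, 15, 16, 7) → max 16  ≤ 16 ✓
(8, 15, 16, 7, 20) → max 20
(15, 16, 7, 20, 4) → max 20
(16, 7, 20, 4, 20) → max 20
(7, 20, 4, 20, 2) → max 20
(20, 4, 20, 2, 17) → max 20
(4, 20, 2, 17, 6) → max 20
(20, 2, 17, 6, 17) → max 20
(2, 17, 6, 17, 11) → max 17
(17, 6, 17, 11, 20) → max 20
(6, 17, 11, 20, 9) → max 20
(17, 11, 20, 9, 17) → max 20
(11, 20, 9, 17, 7) → max 20
(20, 9, 17, 7, 19) → max 20
(9, 17, 7, 19, 18) → max 19
(17, 7, 19, 18, 17) → max 19
(7, 19, 18, 17, 15) → max 19
1 window satisfy the condition.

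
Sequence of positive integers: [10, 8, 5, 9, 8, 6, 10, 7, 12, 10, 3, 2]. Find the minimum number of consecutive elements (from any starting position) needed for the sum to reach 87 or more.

11

add 10: running sum 10 < 87
add 8: running sum 18 < 87
add 5: running sum 23 < 87
add 9: running sum 32 < 87
add 8: running sum 40 < 87
add 6: running sum 46 < 87
add 10: running sum 56 < 87
add 7: running sum 63 < 87
add 12: running sum 75 < 87
add 10: running sum 85 < 87
end 10: [10, 8, 5, 9, 8, 6, 10, 7, 12, 10, 3] sum 88, len 11
end 11: [10, 8, 5, 9, 8, 6, 10, 7, 12, 10, 3, 2] sum 90, len 12
Shortest qualifying length: 11.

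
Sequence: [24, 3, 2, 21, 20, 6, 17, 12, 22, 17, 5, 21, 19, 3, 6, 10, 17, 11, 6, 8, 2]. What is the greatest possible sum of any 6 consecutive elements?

(24, 3, 2, 21, 20, 6) → sum 76
(3, 2, 21, 20, 6, 17) → sum 69
(2, 21, 20, 6, 17, 12) → sum 78
(21, 20, 6, 17, 12, 22) → sum 98
(20, 6, 17, 12, 22, 17) → sum 94
(6, 17, 12, 22, 17, 5) → sum 79
(17, 12, 22, 17, 5, 21) → sum 94
(12, 22, 17, 5, 21, 19) → sum 96
(22, 17, 5, 21, 19, 3) → sum 87
(17, 5, 21, 19, 3, 6) → sum 71
(5, 21, 19, 3, 6, 10) → sum 64
(21, 19, 3, 6, 10, 17) → sum 76
(19, 3, 6, 10, 17, 11) → sum 66
(3, 6, 10, 17, 11, 6) → sum 53
(6, 10, 17, 11, 6, 8) → sum 58
(10, 17, 11, 6, 8, 2) → sum 54
Greatest of these is 98.

98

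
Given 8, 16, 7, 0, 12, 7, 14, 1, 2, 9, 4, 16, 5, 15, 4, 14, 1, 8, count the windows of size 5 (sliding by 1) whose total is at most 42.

10

[8, 16, 7, 0, 12] → sum 43
[16, 7, 0, 12, 7] → sum 42  ≤ 42 ✓
[7, 0, 12, 7, 14] → sum 40  ≤ 42 ✓
[0, 12, 7, 14, 1] → sum 34  ≤ 42 ✓
[12, 7, 14, 1, 2] → sum 36  ≤ 42 ✓
[7, 14, 1, 2, 9] → sum 33  ≤ 42 ✓
[14, 1, 2, 9, 4] → sum 30  ≤ 42 ✓
[1, 2, 9, 4, 16] → sum 32  ≤ 42 ✓
[2, 9, 4, 16, 5] → sum 36  ≤ 42 ✓
[9, 4, 16, 5, 15] → sum 49
[4, 16, 5, 15, 4] → sum 44
[16, 5, 15, 4, 14] → sum 54
[5, 15, 4, 14, 1] → sum 39  ≤ 42 ✓
[15, 4, 14, 1, 8] → sum 42  ≤ 42 ✓
10 windows satisfy the condition.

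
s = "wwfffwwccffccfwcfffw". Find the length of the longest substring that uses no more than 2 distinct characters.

7

add w: window [w] (1 distinct), len 1
add w: window [w, w] (1 distinct), len 2
add f: window [w, w, f] (2 distinct), len 3
add f: window [w, w, f, f] (2 distinct), len 4
add f: window [w, w, f, f, f] (2 distinct), len 5
add w: window [w, w, f, f, f, w] (2 distinct), len 6
add w: window [w, w, f, f, f, w, w] (2 distinct), len 7
add c: window [w, w, c] (2 distinct), len 3
add c: window [w, w, c, c] (2 distinct), len 4
add f: window [c, c, f] (2 distinct), len 3
add f: window [c, c, f, f] (2 distinct), len 4
add c: window [c, c, f, f, c] (2 distinct), len 5
add c: window [c, c, f, f, c, c] (2 distinct), len 6
add f: window [c, c, f, f, c, c, f] (2 distinct), len 7
add w: window [f, w] (2 distinct), len 2
add c: window [w, c] (2 distinct), len 2
add f: window [c, f] (2 distinct), len 2
add f: window [c, f, f] (2 distinct), len 3
add f: window [c, f, f, f] (2 distinct), len 4
add w: window [f, f, f, w] (2 distinct), len 4
Longest length with ≤2 distinct: 7.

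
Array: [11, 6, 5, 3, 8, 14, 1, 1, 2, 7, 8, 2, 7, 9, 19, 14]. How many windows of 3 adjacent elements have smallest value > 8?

1

(11, 6, 5) → min 5
(6, 5, 3) → min 3
(5, 3, 8) → min 3
(3, 8, 14) → min 3
(8, 14, 1) → min 1
(14, 1, 1) → min 1
(1, 1, 2) → min 1
(1, 2, 7) → min 1
(2, 7, 8) → min 2
(7, 8, 2) → min 2
(8, 2, 7) → min 2
(2, 7, 9) → min 2
(7, 9, 19) → min 7
(9, 19, 14) → min 9  > 8 ✓
1 window satisfy the condition.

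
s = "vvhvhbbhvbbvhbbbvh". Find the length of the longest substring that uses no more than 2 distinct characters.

5

add v: window [v] (1 distinct), len 1
add v: window [v, v] (1 distinct), len 2
add h: window [v, v, h] (2 distinct), len 3
add v: window [v, v, h, v] (2 distinct), len 4
add h: window [v, v, h, v, h] (2 distinct), len 5
add b: window [h, b] (2 distinct), len 2
add b: window [h, b, b] (2 distinct), len 3
add h: window [h, b, b, h] (2 distinct), len 4
add v: window [h, v] (2 distinct), len 2
add b: window [v, b] (2 distinct), len 2
add b: window [v, b, b] (2 distinct), len 3
add v: window [v, b, b, v] (2 distinct), len 4
add h: window [v, h] (2 distinct), len 2
add b: window [h, b] (2 distinct), len 2
add b: window [h, b, b] (2 distinct), len 3
add b: window [h, b, b, b] (2 distinct), len 4
add v: window [b, b, b, v] (2 distinct), len 4
add h: window [v, h] (2 distinct), len 2
Longest length with ≤2 distinct: 5.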